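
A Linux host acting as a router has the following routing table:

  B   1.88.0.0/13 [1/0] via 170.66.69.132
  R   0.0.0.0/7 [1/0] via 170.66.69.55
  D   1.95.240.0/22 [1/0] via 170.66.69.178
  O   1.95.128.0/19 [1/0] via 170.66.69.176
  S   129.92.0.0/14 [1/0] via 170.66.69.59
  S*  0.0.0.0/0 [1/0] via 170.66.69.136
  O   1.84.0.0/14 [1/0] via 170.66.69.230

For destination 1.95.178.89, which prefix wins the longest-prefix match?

Entries matching 1.95.178.89:
  0.0.0.0/0 (default, matches everything)
  0.0.0.0/7 (0.0.0.0 - 1.255.255.255)
  1.88.0.0/13 (1.88.0.0 - 1.95.255.255)
Most specific is 1.88.0.0/13.

1.88.0.0/13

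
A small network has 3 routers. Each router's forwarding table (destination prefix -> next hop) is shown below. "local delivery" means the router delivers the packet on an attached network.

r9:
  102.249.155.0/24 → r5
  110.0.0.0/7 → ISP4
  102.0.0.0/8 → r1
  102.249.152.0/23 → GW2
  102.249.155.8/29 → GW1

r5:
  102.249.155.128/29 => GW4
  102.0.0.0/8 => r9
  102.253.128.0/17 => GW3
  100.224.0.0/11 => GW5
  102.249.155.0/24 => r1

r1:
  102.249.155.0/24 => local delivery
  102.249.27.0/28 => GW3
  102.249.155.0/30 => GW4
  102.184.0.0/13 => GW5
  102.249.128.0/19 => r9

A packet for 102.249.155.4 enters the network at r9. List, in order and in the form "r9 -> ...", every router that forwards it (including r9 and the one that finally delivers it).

r9 -> r5 -> r1

At r9: longest match for 102.249.155.4 is 102.249.155.0/24 -> r5
At r5: longest match for 102.249.155.4 is 102.249.155.0/24 -> r1
At r1: longest match for 102.249.155.4 is 102.249.155.0/24 -> local delivery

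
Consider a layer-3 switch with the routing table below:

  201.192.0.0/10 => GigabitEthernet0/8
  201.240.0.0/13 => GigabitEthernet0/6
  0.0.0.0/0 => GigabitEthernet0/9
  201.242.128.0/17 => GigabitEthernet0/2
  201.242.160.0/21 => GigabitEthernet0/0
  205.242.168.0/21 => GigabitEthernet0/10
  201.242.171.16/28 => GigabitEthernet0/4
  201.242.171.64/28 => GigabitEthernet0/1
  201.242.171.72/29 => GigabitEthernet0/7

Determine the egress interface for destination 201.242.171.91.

GigabitEthernet0/2

Routes whose prefix contains 201.242.171.91:
  0.0.0.0/0 (default, matches everything) -> GigabitEthernet0/9
  201.192.0.0/10 (201.192.0.0 - 201.255.255.255) -> GigabitEthernet0/8
  201.240.0.0/13 (201.240.0.0 - 201.247.255.255) -> GigabitEthernet0/6
  201.242.128.0/17 (201.242.128.0 - 201.242.255.255) -> GigabitEthernet0/2
More-specific entries that do NOT match:
  201.242.171.72/29 (201.242.171.72 - 201.242.171.79) does not contain 201.242.171.91
  201.242.171.16/28 (201.242.171.16 - 201.242.171.31) does not contain 201.242.171.91
  201.242.171.64/28 (201.242.171.64 - 201.242.171.79) does not contain 201.242.171.91
  201.242.160.0/21 (201.242.160.0 - 201.242.167.255) does not contain 201.242.171.91
  205.242.168.0/21 (205.242.168.0 - 205.242.175.255) does not contain 201.242.171.91
Longest matching prefix is /17 -> interface GigabitEthernet0/2.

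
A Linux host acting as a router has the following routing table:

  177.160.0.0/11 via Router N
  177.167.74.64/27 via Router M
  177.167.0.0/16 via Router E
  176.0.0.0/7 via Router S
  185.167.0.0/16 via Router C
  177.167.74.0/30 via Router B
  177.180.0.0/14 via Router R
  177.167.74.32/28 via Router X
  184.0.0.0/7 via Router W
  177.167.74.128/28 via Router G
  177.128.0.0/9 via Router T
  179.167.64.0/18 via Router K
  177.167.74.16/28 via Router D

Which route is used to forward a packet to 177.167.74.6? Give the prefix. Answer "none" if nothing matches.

Entries matching 177.167.74.6:
  176.0.0.0/7 (176.0.0.0 - 177.255.255.255)
  177.128.0.0/9 (177.128.0.0 - 177.255.255.255)
  177.160.0.0/11 (177.160.0.0 - 177.191.255.255)
  177.167.0.0/16 (177.167.0.0 - 177.167.255.255)
Most specific is 177.167.0.0/16.

177.167.0.0/16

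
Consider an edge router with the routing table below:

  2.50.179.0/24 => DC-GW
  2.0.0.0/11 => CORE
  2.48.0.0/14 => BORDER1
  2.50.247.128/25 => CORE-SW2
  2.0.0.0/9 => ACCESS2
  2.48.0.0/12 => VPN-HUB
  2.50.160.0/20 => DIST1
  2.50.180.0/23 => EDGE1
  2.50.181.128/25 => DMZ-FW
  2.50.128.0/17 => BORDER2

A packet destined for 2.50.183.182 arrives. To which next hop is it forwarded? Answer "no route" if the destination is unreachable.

Routes whose prefix contains 2.50.183.182:
  2.0.0.0/9 (2.0.0.0 - 2.127.255.255) -> ACCESS2
  2.48.0.0/12 (2.48.0.0 - 2.63.255.255) -> VPN-HUB
  2.48.0.0/14 (2.48.0.0 - 2.51.255.255) -> BORDER1
  2.50.128.0/17 (2.50.128.0 - 2.50.255.255) -> BORDER2
More-specific entries that do NOT match:
  2.50.247.128/25 (2.50.247.128 - 2.50.247.255) does not contain 2.50.183.182
  2.50.181.128/25 (2.50.181.128 - 2.50.181.255) does not contain 2.50.183.182
  2.50.179.0/24 (2.50.179.0 - 2.50.179.255) does not contain 2.50.183.182
  2.50.180.0/23 (2.50.180.0 - 2.50.181.255) does not contain 2.50.183.182
  2.50.160.0/20 (2.50.160.0 - 2.50.175.255) does not contain 2.50.183.182
Longest matching prefix is /17 -> next hop BORDER2.

BORDER2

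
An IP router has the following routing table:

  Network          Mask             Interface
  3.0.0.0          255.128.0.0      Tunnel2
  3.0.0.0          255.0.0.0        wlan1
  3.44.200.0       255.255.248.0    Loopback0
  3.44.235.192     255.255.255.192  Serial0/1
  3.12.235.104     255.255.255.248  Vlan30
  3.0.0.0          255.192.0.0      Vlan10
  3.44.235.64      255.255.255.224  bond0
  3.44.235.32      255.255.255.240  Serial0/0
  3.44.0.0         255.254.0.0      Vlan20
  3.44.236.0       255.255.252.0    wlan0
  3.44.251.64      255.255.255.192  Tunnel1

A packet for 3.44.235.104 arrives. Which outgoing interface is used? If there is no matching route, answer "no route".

Vlan20

Routes whose prefix contains 3.44.235.104:
  3.0.0.0/8 (3.0.0.0 - 3.255.255.255) -> wlan1
  3.0.0.0/9 (3.0.0.0 - 3.127.255.255) -> Tunnel2
  3.0.0.0/10 (3.0.0.0 - 3.63.255.255) -> Vlan10
  3.44.0.0/15 (3.44.0.0 - 3.45.255.255) -> Vlan20
More-specific entries that do NOT match:
  3.12.235.104/29 (3.12.235.104 - 3.12.235.111) does not contain 3.44.235.104
  3.44.235.32/28 (3.44.235.32 - 3.44.235.47) does not contain 3.44.235.104
  3.44.235.64/27 (3.44.235.64 - 3.44.235.95) does not contain 3.44.235.104
  3.44.235.192/26 (3.44.235.192 - 3.44.235.255) does not contain 3.44.235.104
  3.44.251.64/26 (3.44.251.64 - 3.44.251.127) does not contain 3.44.235.104
  3.44.236.0/22 (3.44.236.0 - 3.44.239.255) does not contain 3.44.235.104
  3.44.200.0/21 (3.44.200.0 - 3.44.207.255) does not contain 3.44.235.104
Longest matching prefix is /15 -> interface Vlan20.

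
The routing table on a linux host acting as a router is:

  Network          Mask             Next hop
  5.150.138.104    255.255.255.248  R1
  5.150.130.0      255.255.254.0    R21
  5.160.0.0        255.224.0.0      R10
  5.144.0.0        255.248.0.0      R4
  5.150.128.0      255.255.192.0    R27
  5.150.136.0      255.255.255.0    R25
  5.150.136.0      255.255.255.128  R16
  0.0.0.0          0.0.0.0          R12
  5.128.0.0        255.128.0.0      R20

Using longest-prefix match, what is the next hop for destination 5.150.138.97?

Routes whose prefix contains 5.150.138.97:
  0.0.0.0/0 (default, matches everything) -> R12
  5.128.0.0/9 (5.128.0.0 - 5.255.255.255) -> R20
  5.144.0.0/13 (5.144.0.0 - 5.151.255.255) -> R4
  5.150.128.0/18 (5.150.128.0 - 5.150.191.255) -> R27
More-specific entries that do NOT match:
  5.150.138.104/29 (5.150.138.104 - 5.150.138.111) does not contain 5.150.138.97
  5.150.136.0/25 (5.150.136.0 - 5.150.136.127) does not contain 5.150.138.97
  5.150.136.0/24 (5.150.136.0 - 5.150.136.255) does not contain 5.150.138.97
  5.150.130.0/23 (5.150.130.0 - 5.150.131.255) does not contain 5.150.138.97
Longest matching prefix is /18 -> next hop R27.

R27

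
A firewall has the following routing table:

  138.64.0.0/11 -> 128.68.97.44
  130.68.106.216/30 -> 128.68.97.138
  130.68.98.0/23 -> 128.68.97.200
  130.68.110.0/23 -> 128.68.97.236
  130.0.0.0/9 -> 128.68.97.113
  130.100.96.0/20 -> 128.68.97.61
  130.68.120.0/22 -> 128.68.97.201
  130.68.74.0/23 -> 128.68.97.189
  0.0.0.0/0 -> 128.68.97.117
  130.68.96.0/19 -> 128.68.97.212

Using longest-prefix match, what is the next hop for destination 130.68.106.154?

Routes whose prefix contains 130.68.106.154:
  0.0.0.0/0 (default, matches everything) -> 128.68.97.117
  130.0.0.0/9 (130.0.0.0 - 130.127.255.255) -> 128.68.97.113
  130.68.96.0/19 (130.68.96.0 - 130.68.127.255) -> 128.68.97.212
More-specific entries that do NOT match:
  130.68.106.216/30 (130.68.106.216 - 130.68.106.219) does not contain 130.68.106.154
  130.68.98.0/23 (130.68.98.0 - 130.68.99.255) does not contain 130.68.106.154
  130.68.110.0/23 (130.68.110.0 - 130.68.111.255) does not contain 130.68.106.154
  130.68.74.0/23 (130.68.74.0 - 130.68.75.255) does not contain 130.68.106.154
  130.68.120.0/22 (130.68.120.0 - 130.68.123.255) does not contain 130.68.106.154
  130.100.96.0/20 (130.100.96.0 - 130.100.111.255) does not contain 130.68.106.154
Longest matching prefix is /19 -> next hop 128.68.97.212.

128.68.97.212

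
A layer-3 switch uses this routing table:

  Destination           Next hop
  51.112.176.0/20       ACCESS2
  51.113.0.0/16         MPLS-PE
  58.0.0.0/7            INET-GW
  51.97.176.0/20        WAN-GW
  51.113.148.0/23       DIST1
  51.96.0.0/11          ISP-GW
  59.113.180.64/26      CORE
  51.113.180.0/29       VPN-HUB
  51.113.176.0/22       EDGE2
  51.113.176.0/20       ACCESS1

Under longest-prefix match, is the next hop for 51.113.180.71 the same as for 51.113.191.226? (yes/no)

51.113.180.71: longest match 51.113.176.0/20 -> ACCESS1
51.113.191.226: longest match 51.113.176.0/20 -> ACCESS1

yes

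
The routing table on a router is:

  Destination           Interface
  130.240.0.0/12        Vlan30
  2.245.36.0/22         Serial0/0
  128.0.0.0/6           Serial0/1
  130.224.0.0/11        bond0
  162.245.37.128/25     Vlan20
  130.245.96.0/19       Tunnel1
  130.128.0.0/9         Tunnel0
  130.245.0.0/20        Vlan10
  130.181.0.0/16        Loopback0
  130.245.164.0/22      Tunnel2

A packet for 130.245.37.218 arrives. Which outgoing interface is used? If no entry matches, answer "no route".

Routes whose prefix contains 130.245.37.218:
  128.0.0.0/6 (128.0.0.0 - 131.255.255.255) -> Serial0/1
  130.128.0.0/9 (130.128.0.0 - 130.255.255.255) -> Tunnel0
  130.224.0.0/11 (130.224.0.0 - 130.255.255.255) -> bond0
  130.240.0.0/12 (130.240.0.0 - 130.255.255.255) -> Vlan30
More-specific entries that do NOT match:
  162.245.37.128/25 (162.245.37.128 - 162.245.37.255) does not contain 130.245.37.218
  2.245.36.0/22 (2.245.36.0 - 2.245.39.255) does not contain 130.245.37.218
  130.245.164.0/22 (130.245.164.0 - 130.245.167.255) does not contain 130.245.37.218
  130.245.0.0/20 (130.245.0.0 - 130.245.15.255) does not contain 130.245.37.218
  130.245.96.0/19 (130.245.96.0 - 130.245.127.255) does not contain 130.245.37.218
  130.181.0.0/16 (130.181.0.0 - 130.181.255.255) does not contain 130.245.37.218
Longest matching prefix is /12 -> interface Vlan30.

Vlan30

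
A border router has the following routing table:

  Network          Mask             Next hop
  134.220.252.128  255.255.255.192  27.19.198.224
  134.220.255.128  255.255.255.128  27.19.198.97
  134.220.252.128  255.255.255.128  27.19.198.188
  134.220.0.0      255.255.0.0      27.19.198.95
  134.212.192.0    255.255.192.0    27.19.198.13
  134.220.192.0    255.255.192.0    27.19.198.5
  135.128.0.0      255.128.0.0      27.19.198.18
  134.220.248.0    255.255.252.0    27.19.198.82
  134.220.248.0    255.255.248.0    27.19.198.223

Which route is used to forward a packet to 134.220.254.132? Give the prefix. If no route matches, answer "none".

134.220.248.0/21

Entries matching 134.220.254.132:
  134.220.0.0/16 (134.220.0.0 - 134.220.255.255)
  134.220.192.0/18 (134.220.192.0 - 134.220.255.255)
  134.220.248.0/21 (134.220.248.0 - 134.220.255.255)
Most specific is 134.220.248.0/21.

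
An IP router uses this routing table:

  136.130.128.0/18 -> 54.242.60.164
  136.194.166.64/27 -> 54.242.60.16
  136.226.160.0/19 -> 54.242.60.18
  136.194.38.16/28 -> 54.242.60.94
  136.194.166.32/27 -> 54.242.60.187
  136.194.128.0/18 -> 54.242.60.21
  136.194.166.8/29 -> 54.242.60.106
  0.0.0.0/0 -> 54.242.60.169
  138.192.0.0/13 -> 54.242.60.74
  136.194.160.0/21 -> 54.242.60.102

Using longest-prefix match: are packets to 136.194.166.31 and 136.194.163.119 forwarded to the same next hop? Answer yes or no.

136.194.166.31: longest match 136.194.160.0/21 -> 54.242.60.102
136.194.163.119: longest match 136.194.160.0/21 -> 54.242.60.102

yes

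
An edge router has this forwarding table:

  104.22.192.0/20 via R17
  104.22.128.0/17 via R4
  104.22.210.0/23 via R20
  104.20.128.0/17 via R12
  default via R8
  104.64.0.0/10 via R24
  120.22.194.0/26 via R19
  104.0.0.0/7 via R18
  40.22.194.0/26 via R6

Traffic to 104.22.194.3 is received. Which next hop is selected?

R17

Routes whose prefix contains 104.22.194.3:
  0.0.0.0/0 (default, matches everything) -> R8
  104.0.0.0/7 (104.0.0.0 - 105.255.255.255) -> R18
  104.22.128.0/17 (104.22.128.0 - 104.22.255.255) -> R4
  104.22.192.0/20 (104.22.192.0 - 104.22.207.255) -> R17
More-specific entries that do NOT match:
  120.22.194.0/26 (120.22.194.0 - 120.22.194.63) does not contain 104.22.194.3
  40.22.194.0/26 (40.22.194.0 - 40.22.194.63) does not contain 104.22.194.3
  104.22.210.0/23 (104.22.210.0 - 104.22.211.255) does not contain 104.22.194.3
Longest matching prefix is /20 -> next hop R17.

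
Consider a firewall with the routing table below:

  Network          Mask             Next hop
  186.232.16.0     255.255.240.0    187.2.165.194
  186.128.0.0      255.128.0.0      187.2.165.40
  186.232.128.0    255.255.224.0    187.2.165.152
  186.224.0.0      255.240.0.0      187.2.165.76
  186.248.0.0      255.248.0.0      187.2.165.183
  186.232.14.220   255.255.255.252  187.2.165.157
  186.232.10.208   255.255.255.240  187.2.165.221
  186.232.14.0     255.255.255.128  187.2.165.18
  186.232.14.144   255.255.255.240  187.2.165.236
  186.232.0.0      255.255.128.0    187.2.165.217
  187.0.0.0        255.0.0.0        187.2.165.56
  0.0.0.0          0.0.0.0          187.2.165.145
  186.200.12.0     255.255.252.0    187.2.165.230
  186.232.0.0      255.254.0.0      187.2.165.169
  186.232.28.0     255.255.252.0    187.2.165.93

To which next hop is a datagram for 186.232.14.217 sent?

187.2.165.217

Routes whose prefix contains 186.232.14.217:
  0.0.0.0/0 (default, matches everything) -> 187.2.165.145
  186.128.0.0/9 (186.128.0.0 - 186.255.255.255) -> 187.2.165.40
  186.224.0.0/12 (186.224.0.0 - 186.239.255.255) -> 187.2.165.76
  186.232.0.0/15 (186.232.0.0 - 186.233.255.255) -> 187.2.165.169
  186.232.0.0/17 (186.232.0.0 - 186.232.127.255) -> 187.2.165.217
More-specific entries that do NOT match:
  186.232.14.220/30 (186.232.14.220 - 186.232.14.223) does not contain 186.232.14.217
  186.232.10.208/28 (186.232.10.208 - 186.232.10.223) does not contain 186.232.14.217
  186.232.14.144/28 (186.232.14.144 - 186.232.14.159) does not contain 186.232.14.217
  186.232.14.0/25 (186.232.14.0 - 186.232.14.127) does not contain 186.232.14.217
  186.200.12.0/22 (186.200.12.0 - 186.200.15.255) does not contain 186.232.14.217
  186.232.28.0/22 (186.232.28.0 - 186.232.31.255) does not contain 186.232.14.217
  186.232.16.0/20 (186.232.16.0 - 186.232.31.255) does not contain 186.232.14.217
  186.232.128.0/19 (186.232.128.0 - 186.232.159.255) does not contain 186.232.14.217
Longest matching prefix is /17 -> next hop 187.2.165.217.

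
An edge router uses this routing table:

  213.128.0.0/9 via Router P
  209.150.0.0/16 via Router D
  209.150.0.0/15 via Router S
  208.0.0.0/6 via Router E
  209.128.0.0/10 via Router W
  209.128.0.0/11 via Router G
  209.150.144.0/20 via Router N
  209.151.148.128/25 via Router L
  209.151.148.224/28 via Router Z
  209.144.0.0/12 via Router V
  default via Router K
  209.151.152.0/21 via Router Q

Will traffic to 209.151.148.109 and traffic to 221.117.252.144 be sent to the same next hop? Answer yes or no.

no

209.151.148.109: longest match 209.150.0.0/15 -> Router S
221.117.252.144: longest match 0.0.0.0/0 -> Router K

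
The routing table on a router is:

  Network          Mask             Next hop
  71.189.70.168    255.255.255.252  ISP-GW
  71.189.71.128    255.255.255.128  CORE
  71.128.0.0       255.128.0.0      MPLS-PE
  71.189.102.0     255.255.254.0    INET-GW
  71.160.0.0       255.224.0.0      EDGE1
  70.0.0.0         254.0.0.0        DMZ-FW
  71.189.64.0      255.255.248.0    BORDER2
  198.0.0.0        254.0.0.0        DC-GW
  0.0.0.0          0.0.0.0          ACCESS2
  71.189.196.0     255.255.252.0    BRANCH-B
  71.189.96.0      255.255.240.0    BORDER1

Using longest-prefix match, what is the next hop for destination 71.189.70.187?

Routes whose prefix contains 71.189.70.187:
  0.0.0.0/0 (default, matches everything) -> ACCESS2
  70.0.0.0/7 (70.0.0.0 - 71.255.255.255) -> DMZ-FW
  71.128.0.0/9 (71.128.0.0 - 71.255.255.255) -> MPLS-PE
  71.160.0.0/11 (71.160.0.0 - 71.191.255.255) -> EDGE1
  71.189.64.0/21 (71.189.64.0 - 71.189.71.255) -> BORDER2
More-specific entries that do NOT match:
  71.189.70.168/30 (71.189.70.168 - 71.189.70.171) does not contain 71.189.70.187
  71.189.71.128/25 (71.189.71.128 - 71.189.71.255) does not contain 71.189.70.187
  71.189.102.0/23 (71.189.102.0 - 71.189.103.255) does not contain 71.189.70.187
  71.189.196.0/22 (71.189.196.0 - 71.189.199.255) does not contain 71.189.70.187
Longest matching prefix is /21 -> next hop BORDER2.

BORDER2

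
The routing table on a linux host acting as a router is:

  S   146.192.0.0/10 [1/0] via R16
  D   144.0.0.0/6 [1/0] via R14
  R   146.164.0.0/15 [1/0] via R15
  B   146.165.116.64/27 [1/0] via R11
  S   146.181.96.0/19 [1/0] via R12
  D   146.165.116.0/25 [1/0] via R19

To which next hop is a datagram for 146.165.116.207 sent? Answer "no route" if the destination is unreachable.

Routes whose prefix contains 146.165.116.207:
  144.0.0.0/6 (144.0.0.0 - 147.255.255.255) -> R14
  146.164.0.0/15 (146.164.0.0 - 146.165.255.255) -> R15
More-specific entries that do NOT match:
  146.165.116.64/27 (146.165.116.64 - 146.165.116.95) does not contain 146.165.116.207
  146.165.116.0/25 (146.165.116.0 - 146.165.116.127) does not contain 146.165.116.207
  146.181.96.0/19 (146.181.96.0 - 146.181.127.255) does not contain 146.165.116.207
Longest matching prefix is /15 -> next hop R15.

R15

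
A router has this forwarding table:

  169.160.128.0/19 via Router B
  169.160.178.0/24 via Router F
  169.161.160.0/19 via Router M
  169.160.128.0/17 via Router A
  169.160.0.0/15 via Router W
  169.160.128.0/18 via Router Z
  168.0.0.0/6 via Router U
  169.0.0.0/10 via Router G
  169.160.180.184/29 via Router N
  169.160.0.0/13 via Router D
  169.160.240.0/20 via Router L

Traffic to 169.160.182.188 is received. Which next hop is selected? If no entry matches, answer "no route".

Router Z

Routes whose prefix contains 169.160.182.188:
  168.0.0.0/6 (168.0.0.0 - 171.255.255.255) -> Router U
  169.160.0.0/13 (169.160.0.0 - 169.167.255.255) -> Router D
  169.160.0.0/15 (169.160.0.0 - 169.161.255.255) -> Router W
  169.160.128.0/17 (169.160.128.0 - 169.160.255.255) -> Router A
  169.160.128.0/18 (169.160.128.0 - 169.160.191.255) -> Router Z
More-specific entries that do NOT match:
  169.160.180.184/29 (169.160.180.184 - 169.160.180.191) does not contain 169.160.182.188
  169.160.178.0/24 (169.160.178.0 - 169.160.178.255) does not contain 169.160.182.188
  169.160.240.0/20 (169.160.240.0 - 169.160.255.255) does not contain 169.160.182.188
  169.160.128.0/19 (169.160.128.0 - 169.160.159.255) does not contain 169.160.182.188
  169.161.160.0/19 (169.161.160.0 - 169.161.191.255) does not contain 169.160.182.188
Longest matching prefix is /18 -> next hop Router Z.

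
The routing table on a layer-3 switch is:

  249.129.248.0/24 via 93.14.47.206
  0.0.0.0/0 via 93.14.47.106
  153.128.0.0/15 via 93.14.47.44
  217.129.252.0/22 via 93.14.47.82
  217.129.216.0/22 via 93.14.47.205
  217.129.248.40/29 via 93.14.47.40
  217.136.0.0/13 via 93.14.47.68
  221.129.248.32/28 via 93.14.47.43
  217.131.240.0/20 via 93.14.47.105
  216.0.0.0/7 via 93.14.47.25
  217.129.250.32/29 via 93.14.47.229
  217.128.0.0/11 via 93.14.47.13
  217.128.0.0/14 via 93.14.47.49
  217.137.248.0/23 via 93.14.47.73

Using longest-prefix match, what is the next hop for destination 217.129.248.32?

93.14.47.49

Routes whose prefix contains 217.129.248.32:
  0.0.0.0/0 (default, matches everything) -> 93.14.47.106
  216.0.0.0/7 (216.0.0.0 - 217.255.255.255) -> 93.14.47.25
  217.128.0.0/11 (217.128.0.0 - 217.159.255.255) -> 93.14.47.13
  217.128.0.0/14 (217.128.0.0 - 217.131.255.255) -> 93.14.47.49
More-specific entries that do NOT match:
  217.129.248.40/29 (217.129.248.40 - 217.129.248.47) does not contain 217.129.248.32
  217.129.250.32/29 (217.129.250.32 - 217.129.250.39) does not contain 217.129.248.32
  221.129.248.32/28 (221.129.248.32 - 221.129.248.47) does not contain 217.129.248.32
  249.129.248.0/24 (249.129.248.0 - 249.129.248.255) does not contain 217.129.248.32
  217.137.248.0/23 (217.137.248.0 - 217.137.249.255) does not contain 217.129.248.32
  217.129.252.0/22 (217.129.252.0 - 217.129.255.255) does not contain 217.129.248.32
  217.129.216.0/22 (217.129.216.0 - 217.129.219.255) does not contain 217.129.248.32
  217.131.240.0/20 (217.131.240.0 - 217.131.255.255) does not contain 217.129.248.32
  153.128.0.0/15 (153.128.0.0 - 153.129.255.255) does not contain 217.129.248.32
Longest matching prefix is /14 -> next hop 93.14.47.49.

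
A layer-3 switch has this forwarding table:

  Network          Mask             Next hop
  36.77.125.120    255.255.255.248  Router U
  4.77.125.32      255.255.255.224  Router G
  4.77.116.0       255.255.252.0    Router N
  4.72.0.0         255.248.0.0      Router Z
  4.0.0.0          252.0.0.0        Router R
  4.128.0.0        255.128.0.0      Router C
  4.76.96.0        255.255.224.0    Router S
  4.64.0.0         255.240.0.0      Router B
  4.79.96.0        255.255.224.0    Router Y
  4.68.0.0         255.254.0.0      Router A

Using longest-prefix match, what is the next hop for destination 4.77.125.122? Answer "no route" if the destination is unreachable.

Router Z

Routes whose prefix contains 4.77.125.122:
  4.0.0.0/6 (4.0.0.0 - 7.255.255.255) -> Router R
  4.64.0.0/12 (4.64.0.0 - 4.79.255.255) -> Router B
  4.72.0.0/13 (4.72.0.0 - 4.79.255.255) -> Router Z
More-specific entries that do NOT match:
  36.77.125.120/29 (36.77.125.120 - 36.77.125.127) does not contain 4.77.125.122
  4.77.125.32/27 (4.77.125.32 - 4.77.125.63) does not contain 4.77.125.122
  4.77.116.0/22 (4.77.116.0 - 4.77.119.255) does not contain 4.77.125.122
  4.76.96.0/19 (4.76.96.0 - 4.76.127.255) does not contain 4.77.125.122
  4.79.96.0/19 (4.79.96.0 - 4.79.127.255) does not contain 4.77.125.122
  4.68.0.0/15 (4.68.0.0 - 4.69.255.255) does not contain 4.77.125.122
Longest matching prefix is /13 -> next hop Router Z.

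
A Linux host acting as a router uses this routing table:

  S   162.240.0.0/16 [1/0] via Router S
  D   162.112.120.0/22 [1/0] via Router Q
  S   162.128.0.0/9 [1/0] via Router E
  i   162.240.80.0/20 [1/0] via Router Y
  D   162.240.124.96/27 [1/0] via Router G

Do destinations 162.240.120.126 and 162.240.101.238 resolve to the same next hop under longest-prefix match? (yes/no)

yes

162.240.120.126: longest match 162.240.0.0/16 -> Router S
162.240.101.238: longest match 162.240.0.0/16 -> Router S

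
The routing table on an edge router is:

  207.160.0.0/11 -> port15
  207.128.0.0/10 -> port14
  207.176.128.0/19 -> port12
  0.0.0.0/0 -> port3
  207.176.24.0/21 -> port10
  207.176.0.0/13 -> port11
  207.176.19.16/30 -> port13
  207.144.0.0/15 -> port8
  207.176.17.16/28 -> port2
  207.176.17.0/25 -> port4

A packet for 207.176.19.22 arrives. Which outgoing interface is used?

port11

Routes whose prefix contains 207.176.19.22:
  0.0.0.0/0 (default, matches everything) -> port3
  207.128.0.0/10 (207.128.0.0 - 207.191.255.255) -> port14
  207.160.0.0/11 (207.160.0.0 - 207.191.255.255) -> port15
  207.176.0.0/13 (207.176.0.0 - 207.183.255.255) -> port11
More-specific entries that do NOT match:
  207.176.19.16/30 (207.176.19.16 - 207.176.19.19) does not contain 207.176.19.22
  207.176.17.16/28 (207.176.17.16 - 207.176.17.31) does not contain 207.176.19.22
  207.176.17.0/25 (207.176.17.0 - 207.176.17.127) does not contain 207.176.19.22
  207.176.24.0/21 (207.176.24.0 - 207.176.31.255) does not contain 207.176.19.22
  207.176.128.0/19 (207.176.128.0 - 207.176.159.255) does not contain 207.176.19.22
  207.144.0.0/15 (207.144.0.0 - 207.145.255.255) does not contain 207.176.19.22
Longest matching prefix is /13 -> interface port11.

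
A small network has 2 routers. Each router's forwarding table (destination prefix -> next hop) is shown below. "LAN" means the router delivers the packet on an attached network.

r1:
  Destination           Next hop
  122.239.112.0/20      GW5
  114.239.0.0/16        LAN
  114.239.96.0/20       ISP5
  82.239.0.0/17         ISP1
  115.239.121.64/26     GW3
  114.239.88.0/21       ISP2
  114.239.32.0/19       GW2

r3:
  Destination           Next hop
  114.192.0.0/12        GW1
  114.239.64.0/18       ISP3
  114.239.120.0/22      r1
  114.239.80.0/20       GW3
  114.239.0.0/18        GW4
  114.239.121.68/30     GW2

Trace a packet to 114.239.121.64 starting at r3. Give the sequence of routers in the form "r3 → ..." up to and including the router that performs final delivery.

At r3: longest match for 114.239.121.64 is 114.239.120.0/22 -> r1
At r1: longest match for 114.239.121.64 is 114.239.0.0/16 -> LAN

r3 → r1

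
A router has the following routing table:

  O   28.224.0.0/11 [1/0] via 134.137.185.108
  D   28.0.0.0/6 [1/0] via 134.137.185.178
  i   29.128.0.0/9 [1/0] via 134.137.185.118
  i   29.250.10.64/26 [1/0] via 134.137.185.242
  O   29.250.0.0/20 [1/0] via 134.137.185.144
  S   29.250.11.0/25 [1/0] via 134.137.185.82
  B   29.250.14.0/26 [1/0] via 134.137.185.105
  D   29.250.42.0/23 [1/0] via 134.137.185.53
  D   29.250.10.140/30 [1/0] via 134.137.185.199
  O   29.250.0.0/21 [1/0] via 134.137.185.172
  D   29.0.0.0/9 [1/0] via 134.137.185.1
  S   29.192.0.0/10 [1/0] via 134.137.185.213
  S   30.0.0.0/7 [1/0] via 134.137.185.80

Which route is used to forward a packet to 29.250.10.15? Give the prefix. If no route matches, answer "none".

29.250.0.0/20

Entries matching 29.250.10.15:
  28.0.0.0/6 (28.0.0.0 - 31.255.255.255)
  29.128.0.0/9 (29.128.0.0 - 29.255.255.255)
  29.192.0.0/10 (29.192.0.0 - 29.255.255.255)
  29.250.0.0/20 (29.250.0.0 - 29.250.15.255)
Most specific is 29.250.0.0/20.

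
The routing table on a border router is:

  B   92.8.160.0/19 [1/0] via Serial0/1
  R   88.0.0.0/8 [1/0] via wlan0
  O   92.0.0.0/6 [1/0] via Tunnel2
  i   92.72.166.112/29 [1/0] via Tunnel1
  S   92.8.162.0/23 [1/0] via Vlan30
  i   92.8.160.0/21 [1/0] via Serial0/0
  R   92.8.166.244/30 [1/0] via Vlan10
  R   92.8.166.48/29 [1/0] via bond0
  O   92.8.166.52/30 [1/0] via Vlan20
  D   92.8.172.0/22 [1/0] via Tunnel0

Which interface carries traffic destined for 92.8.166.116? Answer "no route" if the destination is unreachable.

Serial0/0

Routes whose prefix contains 92.8.166.116:
  92.0.0.0/6 (92.0.0.0 - 95.255.255.255) -> Tunnel2
  92.8.160.0/19 (92.8.160.0 - 92.8.191.255) -> Serial0/1
  92.8.160.0/21 (92.8.160.0 - 92.8.167.255) -> Serial0/0
More-specific entries that do NOT match:
  92.8.166.244/30 (92.8.166.244 - 92.8.166.247) does not contain 92.8.166.116
  92.8.166.52/30 (92.8.166.52 - 92.8.166.55) does not contain 92.8.166.116
  92.72.166.112/29 (92.72.166.112 - 92.72.166.119) does not contain 92.8.166.116
  92.8.166.48/29 (92.8.166.48 - 92.8.166.55) does not contain 92.8.166.116
  92.8.162.0/23 (92.8.162.0 - 92.8.163.255) does not contain 92.8.166.116
  92.8.172.0/22 (92.8.172.0 - 92.8.175.255) does not contain 92.8.166.116
Longest matching prefix is /21 -> interface Serial0/0.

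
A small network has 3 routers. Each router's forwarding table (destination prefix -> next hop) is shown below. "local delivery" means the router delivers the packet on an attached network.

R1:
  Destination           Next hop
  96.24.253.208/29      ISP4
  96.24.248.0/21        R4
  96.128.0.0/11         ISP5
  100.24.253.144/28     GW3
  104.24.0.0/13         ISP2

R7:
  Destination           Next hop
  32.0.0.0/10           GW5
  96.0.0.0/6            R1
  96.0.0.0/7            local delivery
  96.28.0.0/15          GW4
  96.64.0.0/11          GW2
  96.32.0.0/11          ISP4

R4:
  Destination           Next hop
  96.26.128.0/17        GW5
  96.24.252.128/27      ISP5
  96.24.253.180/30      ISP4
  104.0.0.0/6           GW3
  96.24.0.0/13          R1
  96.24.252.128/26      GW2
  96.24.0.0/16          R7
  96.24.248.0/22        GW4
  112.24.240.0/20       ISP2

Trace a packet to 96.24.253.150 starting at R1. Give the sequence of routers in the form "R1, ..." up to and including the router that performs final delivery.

R1, R4, R7

At R1: longest match for 96.24.253.150 is 96.24.248.0/21 -> R4
At R4: longest match for 96.24.253.150 is 96.24.0.0/16 -> R7
At R7: longest match for 96.24.253.150 is 96.0.0.0/7 -> local delivery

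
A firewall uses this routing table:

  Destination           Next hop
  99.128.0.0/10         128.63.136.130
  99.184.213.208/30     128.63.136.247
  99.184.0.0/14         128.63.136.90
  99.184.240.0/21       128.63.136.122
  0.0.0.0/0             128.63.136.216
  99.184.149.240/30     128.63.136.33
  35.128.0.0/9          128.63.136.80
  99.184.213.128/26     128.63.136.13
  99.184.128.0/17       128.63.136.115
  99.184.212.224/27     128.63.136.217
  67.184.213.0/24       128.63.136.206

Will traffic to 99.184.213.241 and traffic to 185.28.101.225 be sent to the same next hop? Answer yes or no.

99.184.213.241: longest match 99.184.128.0/17 -> 128.63.136.115
185.28.101.225: longest match 0.0.0.0/0 -> 128.63.136.216

no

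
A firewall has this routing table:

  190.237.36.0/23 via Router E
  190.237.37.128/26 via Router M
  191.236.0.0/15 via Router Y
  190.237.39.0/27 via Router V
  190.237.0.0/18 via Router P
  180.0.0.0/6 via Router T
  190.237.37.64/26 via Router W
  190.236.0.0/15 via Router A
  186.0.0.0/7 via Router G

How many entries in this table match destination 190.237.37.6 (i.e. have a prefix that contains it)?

3

Prefixes containing 190.237.37.6:
  190.236.0.0/15 (190.236.0.0 - 190.237.255.255)
  190.237.0.0/18 (190.237.0.0 - 190.237.63.255)
  190.237.36.0/23 (190.237.36.0 - 190.237.37.255)
Total matching entries: 3.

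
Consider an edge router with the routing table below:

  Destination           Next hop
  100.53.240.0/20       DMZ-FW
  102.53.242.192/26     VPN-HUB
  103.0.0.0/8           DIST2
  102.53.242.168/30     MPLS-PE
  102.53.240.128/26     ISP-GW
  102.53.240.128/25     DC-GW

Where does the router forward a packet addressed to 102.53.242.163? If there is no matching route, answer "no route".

No entry's prefix contains 102.53.242.163; there is no default route.

no route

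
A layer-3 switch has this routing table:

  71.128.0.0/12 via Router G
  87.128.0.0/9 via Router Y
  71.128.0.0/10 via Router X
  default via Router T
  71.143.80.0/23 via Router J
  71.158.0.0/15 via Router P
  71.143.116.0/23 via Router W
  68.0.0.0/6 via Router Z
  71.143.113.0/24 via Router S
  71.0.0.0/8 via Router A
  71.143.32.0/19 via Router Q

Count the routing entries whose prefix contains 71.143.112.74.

Prefixes containing 71.143.112.74:
  0.0.0.0/0 (default, matches everything)
  68.0.0.0/6 (68.0.0.0 - 71.255.255.255)
  71.0.0.0/8 (71.0.0.0 - 71.255.255.255)
  71.128.0.0/10 (71.128.0.0 - 71.191.255.255)
  71.128.0.0/12 (71.128.0.0 - 71.143.255.255)
Total matching entries: 5.

5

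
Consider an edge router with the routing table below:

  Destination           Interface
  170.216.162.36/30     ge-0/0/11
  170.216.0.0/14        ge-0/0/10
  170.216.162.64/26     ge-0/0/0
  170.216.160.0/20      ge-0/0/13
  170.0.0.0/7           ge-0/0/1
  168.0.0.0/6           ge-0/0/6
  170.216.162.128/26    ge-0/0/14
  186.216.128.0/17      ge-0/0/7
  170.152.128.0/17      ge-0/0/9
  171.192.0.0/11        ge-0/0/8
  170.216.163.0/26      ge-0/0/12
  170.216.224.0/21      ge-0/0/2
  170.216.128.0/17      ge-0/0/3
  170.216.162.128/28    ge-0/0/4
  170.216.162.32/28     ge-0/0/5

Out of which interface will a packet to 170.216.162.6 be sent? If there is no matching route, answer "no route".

ge-0/0/13

Routes whose prefix contains 170.216.162.6:
  168.0.0.0/6 (168.0.0.0 - 171.255.255.255) -> ge-0/0/6
  170.0.0.0/7 (170.0.0.0 - 171.255.255.255) -> ge-0/0/1
  170.216.0.0/14 (170.216.0.0 - 170.219.255.255) -> ge-0/0/10
  170.216.128.0/17 (170.216.128.0 - 170.216.255.255) -> ge-0/0/3
  170.216.160.0/20 (170.216.160.0 - 170.216.175.255) -> ge-0/0/13
More-specific entries that do NOT match:
  170.216.162.36/30 (170.216.162.36 - 170.216.162.39) does not contain 170.216.162.6
  170.216.162.128/28 (170.216.162.128 - 170.216.162.143) does not contain 170.216.162.6
  170.216.162.32/28 (170.216.162.32 - 170.216.162.47) does not contain 170.216.162.6
  170.216.162.64/26 (170.216.162.64 - 170.216.162.127) does not contain 170.216.162.6
  170.216.162.128/26 (170.216.162.128 - 170.216.162.191) does not contain 170.216.162.6
  170.216.163.0/26 (170.216.163.0 - 170.216.163.63) does not contain 170.216.162.6
  170.216.224.0/21 (170.216.224.0 - 170.216.231.255) does not contain 170.216.162.6
Longest matching prefix is /20 -> interface ge-0/0/13.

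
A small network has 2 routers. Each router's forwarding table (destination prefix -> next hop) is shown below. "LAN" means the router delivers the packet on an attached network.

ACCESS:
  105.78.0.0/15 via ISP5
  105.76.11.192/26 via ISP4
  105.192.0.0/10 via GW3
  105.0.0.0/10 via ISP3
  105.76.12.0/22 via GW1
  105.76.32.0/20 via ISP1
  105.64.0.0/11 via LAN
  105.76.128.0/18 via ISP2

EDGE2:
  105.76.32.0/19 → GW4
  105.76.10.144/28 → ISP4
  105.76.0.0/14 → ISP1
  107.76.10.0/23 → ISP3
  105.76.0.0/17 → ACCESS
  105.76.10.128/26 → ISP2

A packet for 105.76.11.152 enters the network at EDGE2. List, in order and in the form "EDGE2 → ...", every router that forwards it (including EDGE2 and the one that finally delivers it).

At EDGE2: longest match for 105.76.11.152 is 105.76.0.0/17 -> ACCESS
At ACCESS: longest match for 105.76.11.152 is 105.64.0.0/11 -> LAN

EDGE2 → ACCESS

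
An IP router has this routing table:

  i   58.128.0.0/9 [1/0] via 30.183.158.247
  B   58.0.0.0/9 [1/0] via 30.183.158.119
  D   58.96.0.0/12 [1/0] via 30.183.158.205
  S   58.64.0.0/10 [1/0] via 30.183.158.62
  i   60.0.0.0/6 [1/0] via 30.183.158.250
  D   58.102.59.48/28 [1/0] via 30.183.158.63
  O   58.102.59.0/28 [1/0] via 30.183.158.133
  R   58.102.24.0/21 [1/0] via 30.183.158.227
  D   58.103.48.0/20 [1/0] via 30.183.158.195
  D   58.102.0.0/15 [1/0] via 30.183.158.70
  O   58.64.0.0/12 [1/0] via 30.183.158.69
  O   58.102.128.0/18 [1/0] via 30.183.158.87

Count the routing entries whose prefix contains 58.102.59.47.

Prefixes containing 58.102.59.47:
  58.0.0.0/9 (58.0.0.0 - 58.127.255.255)
  58.64.0.0/10 (58.64.0.0 - 58.127.255.255)
  58.96.0.0/12 (58.96.0.0 - 58.111.255.255)
  58.102.0.0/15 (58.102.0.0 - 58.103.255.255)
Total matching entries: 4.

4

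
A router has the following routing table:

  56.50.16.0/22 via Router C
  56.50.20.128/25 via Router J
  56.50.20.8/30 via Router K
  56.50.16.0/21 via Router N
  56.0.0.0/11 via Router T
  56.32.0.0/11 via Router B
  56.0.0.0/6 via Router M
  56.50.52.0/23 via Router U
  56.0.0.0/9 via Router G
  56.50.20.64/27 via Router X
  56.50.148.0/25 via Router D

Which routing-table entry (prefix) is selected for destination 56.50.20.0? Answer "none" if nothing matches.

Entries matching 56.50.20.0:
  56.0.0.0/6 (56.0.0.0 - 59.255.255.255)
  56.0.0.0/9 (56.0.0.0 - 56.127.255.255)
  56.32.0.0/11 (56.32.0.0 - 56.63.255.255)
  56.50.16.0/21 (56.50.16.0 - 56.50.23.255)
Most specific is 56.50.16.0/21.

56.50.16.0/21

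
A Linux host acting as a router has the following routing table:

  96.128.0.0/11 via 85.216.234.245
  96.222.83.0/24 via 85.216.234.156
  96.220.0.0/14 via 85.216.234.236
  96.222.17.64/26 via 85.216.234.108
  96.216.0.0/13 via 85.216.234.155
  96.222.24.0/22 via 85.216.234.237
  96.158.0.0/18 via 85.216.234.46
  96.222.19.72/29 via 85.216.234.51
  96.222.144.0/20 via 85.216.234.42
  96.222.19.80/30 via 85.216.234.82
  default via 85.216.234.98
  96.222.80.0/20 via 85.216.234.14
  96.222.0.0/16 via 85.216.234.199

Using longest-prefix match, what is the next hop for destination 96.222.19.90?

85.216.234.199

Routes whose prefix contains 96.222.19.90:
  0.0.0.0/0 (default, matches everything) -> 85.216.234.98
  96.216.0.0/13 (96.216.0.0 - 96.223.255.255) -> 85.216.234.155
  96.220.0.0/14 (96.220.0.0 - 96.223.255.255) -> 85.216.234.236
  96.222.0.0/16 (96.222.0.0 - 96.222.255.255) -> 85.216.234.199
More-specific entries that do NOT match:
  96.222.19.80/30 (96.222.19.80 - 96.222.19.83) does not contain 96.222.19.90
  96.222.19.72/29 (96.222.19.72 - 96.222.19.79) does not contain 96.222.19.90
  96.222.17.64/26 (96.222.17.64 - 96.222.17.127) does not contain 96.222.19.90
  96.222.83.0/24 (96.222.83.0 - 96.222.83.255) does not contain 96.222.19.90
  96.222.24.0/22 (96.222.24.0 - 96.222.27.255) does not contain 96.222.19.90
  96.222.144.0/20 (96.222.144.0 - 96.222.159.255) does not contain 96.222.19.90
  96.222.80.0/20 (96.222.80.0 - 96.222.95.255) does not contain 96.222.19.90
  96.158.0.0/18 (96.158.0.0 - 96.158.63.255) does not contain 96.222.19.90
Longest matching prefix is /16 -> next hop 85.216.234.199.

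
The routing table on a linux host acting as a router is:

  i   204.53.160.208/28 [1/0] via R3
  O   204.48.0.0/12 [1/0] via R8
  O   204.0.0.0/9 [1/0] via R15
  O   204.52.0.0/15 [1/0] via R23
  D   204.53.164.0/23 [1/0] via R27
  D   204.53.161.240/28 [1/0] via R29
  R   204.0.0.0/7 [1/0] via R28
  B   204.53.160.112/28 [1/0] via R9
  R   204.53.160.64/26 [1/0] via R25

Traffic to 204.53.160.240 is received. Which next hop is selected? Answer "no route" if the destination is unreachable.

R23

Routes whose prefix contains 204.53.160.240:
  204.0.0.0/7 (204.0.0.0 - 205.255.255.255) -> R28
  204.0.0.0/9 (204.0.0.0 - 204.127.255.255) -> R15
  204.48.0.0/12 (204.48.0.0 - 204.63.255.255) -> R8
  204.52.0.0/15 (204.52.0.0 - 204.53.255.255) -> R23
More-specific entries that do NOT match:
  204.53.160.208/28 (204.53.160.208 - 204.53.160.223) does not contain 204.53.160.240
  204.53.161.240/28 (204.53.161.240 - 204.53.161.255) does not contain 204.53.160.240
  204.53.160.112/28 (204.53.160.112 - 204.53.160.127) does not contain 204.53.160.240
  204.53.160.64/26 (204.53.160.64 - 204.53.160.127) does not contain 204.53.160.240
  204.53.164.0/23 (204.53.164.0 - 204.53.165.255) does not contain 204.53.160.240
Longest matching prefix is /15 -> next hop R23.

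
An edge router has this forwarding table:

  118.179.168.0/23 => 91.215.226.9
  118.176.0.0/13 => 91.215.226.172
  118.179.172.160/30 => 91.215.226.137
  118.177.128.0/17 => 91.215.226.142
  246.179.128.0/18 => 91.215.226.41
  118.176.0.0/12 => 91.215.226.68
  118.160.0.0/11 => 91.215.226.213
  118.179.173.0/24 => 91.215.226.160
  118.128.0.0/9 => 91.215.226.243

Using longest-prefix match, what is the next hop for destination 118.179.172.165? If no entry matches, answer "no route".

91.215.226.172

Routes whose prefix contains 118.179.172.165:
  118.128.0.0/9 (118.128.0.0 - 118.255.255.255) -> 91.215.226.243
  118.160.0.0/11 (118.160.0.0 - 118.191.255.255) -> 91.215.226.213
  118.176.0.0/12 (118.176.0.0 - 118.191.255.255) -> 91.215.226.68
  118.176.0.0/13 (118.176.0.0 - 118.183.255.255) -> 91.215.226.172
More-specific entries that do NOT match:
  118.179.172.160/30 (118.179.172.160 - 118.179.172.163) does not contain 118.179.172.165
  118.179.173.0/24 (118.179.173.0 - 118.179.173.255) does not contain 118.179.172.165
  118.179.168.0/23 (118.179.168.0 - 118.179.169.255) does not contain 118.179.172.165
  246.179.128.0/18 (246.179.128.0 - 246.179.191.255) does not contain 118.179.172.165
  118.177.128.0/17 (118.177.128.0 - 118.177.255.255) does not contain 118.179.172.165
Longest matching prefix is /13 -> next hop 91.215.226.172.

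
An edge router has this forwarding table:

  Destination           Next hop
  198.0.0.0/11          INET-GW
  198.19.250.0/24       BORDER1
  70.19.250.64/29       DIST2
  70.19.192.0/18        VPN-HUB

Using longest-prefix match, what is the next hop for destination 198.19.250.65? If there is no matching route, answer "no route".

BORDER1

Routes whose prefix contains 198.19.250.65:
  198.0.0.0/11 (198.0.0.0 - 198.31.255.255) -> INET-GW
  198.19.250.0/24 (198.19.250.0 - 198.19.250.255) -> BORDER1
More-specific entries that do NOT match:
  70.19.250.64/29 (70.19.250.64 - 70.19.250.71) does not contain 198.19.250.65
Longest matching prefix is /24 -> next hop BORDER1.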